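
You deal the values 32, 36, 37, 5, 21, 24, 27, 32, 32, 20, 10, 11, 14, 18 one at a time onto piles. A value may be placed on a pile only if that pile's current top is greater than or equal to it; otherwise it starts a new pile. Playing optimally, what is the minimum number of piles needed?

Place each on the leftmost legal pile:
32 → new pile 1 (tops now [32])
36 → new pile 2 (tops now [32, 36])
37 → new pile 3 (tops now [32, 36, 37])
5 → pile 1 (tops now [5, 36, 37])
21 → pile 2 (tops now [5, 21, 37])
24 → pile 3 (tops now [5, 21, 24])
27 → new pile 4 (tops now [5, 21, 24, 27])
32 → new pile 5 (tops now [5, 21, 24, 27, 32])
32 → pile 5 (tops now [5, 21, 24, 27, 32])
20 → pile 2 (tops now [5, 20, 24, 27, 32])
10 → pile 2 (tops now [5, 10, 24, 27, 32])
11 → pile 3 (tops now [5, 10, 11, 27, 32])
14 → pile 4 (tops now [5, 10, 11, 14, 32])
18 → pile 5 (tops now [5, 10, 11, 14, 18])
Five piles.

5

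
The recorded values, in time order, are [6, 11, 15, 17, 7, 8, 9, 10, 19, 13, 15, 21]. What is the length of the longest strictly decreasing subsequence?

Negate each value so 'decreasing' becomes 'increasing', then run patience tails on the negated sequence:
-6 → extends → [-6]
-11 → replaces -6 → [-11]
-15 → replaces -11 → [-15]
-17 → replaces -15 → [-17]
-7 → extends → [-17, -7]
-8 → replaces -7 → [-17, -8]
-9 → replaces -8 → [-17, -9]
-10 → replaces -9 → [-17, -10]
-19 → replaces -17 → [-19, -10]
-13 → replaces -10 → [-19, -13]
-15 → replaces -13 → [-19, -15]
-21 → replaces -19 → [-21, -15]
Two tails, so the longest strictly decreasing subsequence of the original has length 2.

2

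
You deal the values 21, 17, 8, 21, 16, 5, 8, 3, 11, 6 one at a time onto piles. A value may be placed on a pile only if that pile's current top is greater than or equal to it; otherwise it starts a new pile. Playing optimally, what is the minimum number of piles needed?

The minimum number of non-increasing subsequences covering a sequence equals the length of its longest strictly increasing subsequence.
LIS length is 3 (e.g. 5, 8, 11), so 3 piles are needed.

3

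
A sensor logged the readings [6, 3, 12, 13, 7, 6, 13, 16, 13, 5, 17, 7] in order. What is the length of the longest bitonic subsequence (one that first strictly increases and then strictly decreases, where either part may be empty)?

6

inc[i] = longest strictly increasing subsequence ending at i; dec[i] = longest strictly decreasing subsequence starting at i:
i:      1  2  3  4  5  6  7  8  9 10 11 12
a[i]:   6  3 12 13  7  6 13 16 13  5 17  7
inc:    1  1  2  3  2  2  3  4  3  2  5  3
dec:    2  1  4  4  3  2  2  3  2  1  2  1
Best peak at i=4 (value 13): inc=3, dec=4, length 3+4−1 = 6.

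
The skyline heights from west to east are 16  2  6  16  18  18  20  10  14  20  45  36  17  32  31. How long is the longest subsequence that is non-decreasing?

8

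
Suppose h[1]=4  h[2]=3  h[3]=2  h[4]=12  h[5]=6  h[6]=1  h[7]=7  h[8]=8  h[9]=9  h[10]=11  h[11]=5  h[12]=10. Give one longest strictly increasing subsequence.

4, 6, 7, 8, 9, 11

Patience tails give the LIS length; then backtrack through the dp parents:
4 → extends → [4]
3 → replaces 4 → [3]
2 → replaces 3 → [2]
12 → extends → [2, 12]
6 → replaces 12 → [2, 6]
1 → replaces 2 → [1, 6]
7 → extends → [1, 6, 7]
8 → extends → [1, 6, 7, 8]
9 → extends → [1, 6, 7, 8, 9]
11 → extends → [1, 6, 7, 8, 9, 11]
5 → replaces 6 → [1, 5, 7, 8, 9, 11]
10 → replaces 11 → [1, 5, 7, 8, 9, 10]
Length 6; one witness is 4, 6, 7, 8, 9, 11.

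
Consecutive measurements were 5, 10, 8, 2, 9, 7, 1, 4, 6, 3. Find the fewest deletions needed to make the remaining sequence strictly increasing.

Fewest deletions = n − (longest strictly increasing subsequence).
Patience tails:
5 → extends → [5]
10 → extends → [5, 10]
8 → replaces 10 → [5, 8]
2 → replaces 5 → [2, 8]
9 → extends → [2, 8, 9]
7 → replaces 8 → [2, 7, 9]
1 → replaces 2 → [1, 7, 9]
4 → replaces 7 → [1, 4, 9]
6 → replaces 9 → [1, 4, 6]
3 → replaces 4 → [1, 3, 6]
Longest strictly increasing subsequence has length 3, so deletions = 10 − 3 = 7.

7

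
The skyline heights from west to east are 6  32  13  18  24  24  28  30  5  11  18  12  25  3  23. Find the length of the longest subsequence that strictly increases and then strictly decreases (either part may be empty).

inc[i] = longest strictly increasing subsequence ending at i; dec[i] = longest strictly decreasing subsequence starting at i:
i:      1  2  3  4  5  6  7  8  9 10 11 12 13 14 15
a[i]:   6 32 13 18 24 24 28 30  5 11 18 12 25  3 23
inc:    1  2  2  3  4  4  5  6  1  2  3  3  5  1  4
dec:    3  5  3  3  4  4  4  4  2  2  3  2  2  1  1
Best peak at i=8 (value 30): inc=6, dec=4, length 6+4−1 = 9.

9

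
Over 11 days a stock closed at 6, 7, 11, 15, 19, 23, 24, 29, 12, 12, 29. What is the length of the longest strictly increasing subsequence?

8

Let dp[i] be the length of the longest such subsequence ending at index i:
i:      1  2  3  4  5  6  7  8  9 10 11
a[i]:   6  7 11 15 19 23 24 29 12 12 29
dp:     1  2  3  4  5  6  7  8  4  4  8
Maximum dp value is 8.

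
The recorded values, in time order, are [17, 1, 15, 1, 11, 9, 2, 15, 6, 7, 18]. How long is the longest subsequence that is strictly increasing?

5

Track the smallest tail for each achievable length (strict):
17 → extends → [17]
1 → replaces 17 → [1]
15 → extends → [1, 15]
1 → already a tail → [1, 15]
11 → replaces 15 → [1, 11]
9 → replaces 11 → [1, 9]
2 → replaces 9 → [1, 2]
15 → extends → [1, 2, 15]
6 → replaces 15 → [1, 2, 6]
7 → extends → [1, 2, 6, 7]
18 → extends → [1, 2, 6, 7, 18]
Five tails, so the longest strictly increasing subsequence has length 5 (e.g. 1, 2, 6, 7, 18).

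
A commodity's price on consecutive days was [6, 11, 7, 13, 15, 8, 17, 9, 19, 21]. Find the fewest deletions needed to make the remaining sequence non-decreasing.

Fewest deletions = n − (longest non-decreasing subsequence).
Patience tails:
6 → extends → [6]
11 → extends → [6, 11]
7 → replaces 11 → [6, 7]
13 → extends → [6, 7, 13]
15 → extends → [6, 7, 13, 15]
8 → replaces 13 → [6, 7, 8, 15]
17 → extends → [6, 7, 8, 15, 17]
9 → replaces 15 → [6, 7, 8, 9, 17]
19 → extends → [6, 7, 8, 9, 17, 19]
21 → extends → [6, 7, 8, 9, 17, 19, 21]
Longest non-decreasing subsequence has length 7, so deletions = 10 − 7 = 3.

3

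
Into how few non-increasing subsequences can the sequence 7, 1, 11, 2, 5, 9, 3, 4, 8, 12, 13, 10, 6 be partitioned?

Place each on the leftmost legal pile:
7 → new pile 1 (tops now [7])
1 → pile 1 (tops now [1])
11 → new pile 2 (tops now [1, 11])
2 → pile 2 (tops now [1, 2])
5 → new pile 3 (tops now [1, 2, 5])
9 → new pile 4 (tops now [1, 2, 5, 9])
3 → pile 3 (tops now [1, 2, 3, 9])
4 → pile 4 (tops now [1, 2, 3, 4])
8 → new pile 5 (tops now [1, 2, 3, 4, 8])
12 → new pile 6 (tops now [1, 2, 3, 4, 8, 12])
13 → new pile 7 (tops now [1, 2, 3, 4, 8, 12, 13])
10 → pile 6 (tops now [1, 2, 3, 4, 8, 10, 13])
6 → pile 5 (tops now [1, 2, 3, 4, 6, 10, 13])
Seven piles.

7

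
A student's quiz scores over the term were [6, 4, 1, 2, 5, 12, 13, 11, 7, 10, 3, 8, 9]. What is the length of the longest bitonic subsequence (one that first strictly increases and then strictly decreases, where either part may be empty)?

inc[i] = longest strictly increasing subsequence ending at i; dec[i] = longest strictly decreasing subsequence starting at i:
i:      1  2  3  4  5  6  7  8  9 10 11 12 13
a[i]:   6  4  1  2  5 12 13 11  7 10  3  8  9
inc:    1  1  1  2  3  4  5  4  4  5  3  5  6
dec:    3  2  1  1  2  4  4  3  2  2  1  1  1
Best peak at i=7 (value 13): inc=5, dec=4, length 5+4−1 = 8.

8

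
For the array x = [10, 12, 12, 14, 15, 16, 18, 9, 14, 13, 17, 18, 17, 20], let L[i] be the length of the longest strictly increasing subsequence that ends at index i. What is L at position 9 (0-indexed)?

3

dp[i] = 1 + max{dp[j] : j<i, x[j]<x[i]} (or 1 if no such j):
i:      0  1  2  3  4  5  6  7  8  9 10 11 12 13
x[i]:  10 12 12 14 15 16 18  9 14 13 17 18 17 20
dp:     1  2  2  3  4  5  6  1  3  3  6  7  6  8
At index 9 the value is 3.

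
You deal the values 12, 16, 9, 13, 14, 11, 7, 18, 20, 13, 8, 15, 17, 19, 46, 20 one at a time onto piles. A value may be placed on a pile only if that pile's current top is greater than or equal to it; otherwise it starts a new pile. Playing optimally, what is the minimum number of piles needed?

7

Place each on the leftmost legal pile:
12 → new pile 1 (tops now [12])
16 → new pile 2 (tops now [12, 16])
9 → pile 1 (tops now [9, 16])
13 → pile 2 (tops now [9, 13])
14 → new pile 3 (tops now [9, 13, 14])
11 → pile 2 (tops now [9, 11, 14])
7 → pile 1 (tops now [7, 11, 14])
18 → new pile 4 (tops now [7, 11, 14, 18])
20 → new pile 5 (tops now [7, 11, 14, 18, 20])
13 → pile 3 (tops now [7, 11, 13, 18, 20])
8 → pile 2 (tops now [7, 8, 13, 18, 20])
15 → pile 4 (tops now [7, 8, 13, 15, 20])
17 → pile 5 (tops now [7, 8, 13, 15, 17])
19 → new pile 6 (tops now [7, 8, 13, 15, 17, 19])
46 → new pile 7 (tops now [7, 8, 13, 15, 17, 19, 46])
20 → pile 7 (tops now [7, 8, 13, 15, 17, 19, 20])
Seven piles.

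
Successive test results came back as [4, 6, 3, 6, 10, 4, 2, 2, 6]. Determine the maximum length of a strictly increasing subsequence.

Let dp[i] be the length of the longest such subsequence ending at index i:
i:      1  2  3  4  5  6  7  8  9
a[i]:   4  6  3  6 10  4  2  2  6
dp:     1  2  1  2  3  2  1  1  3
Maximum dp value is 3.

3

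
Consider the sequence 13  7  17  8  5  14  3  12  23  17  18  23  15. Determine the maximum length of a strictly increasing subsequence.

6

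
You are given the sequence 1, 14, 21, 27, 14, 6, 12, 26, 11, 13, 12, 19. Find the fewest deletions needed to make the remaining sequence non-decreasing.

7

Fewest deletions = n − (longest non-decreasing subsequence).
i:      1  2  3  4  5  6  7  8  9 10 11 12
a[i]:   1 14 21 27 14  6 12 26 11 13 12 19
dp:     1  2  3  4  3  2  3  4  3  4  4  5
max dp = 5, so deletions = 12 − 5 = 7.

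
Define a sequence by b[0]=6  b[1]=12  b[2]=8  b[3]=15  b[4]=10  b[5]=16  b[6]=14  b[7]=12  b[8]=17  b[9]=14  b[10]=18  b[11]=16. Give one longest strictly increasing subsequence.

Patience tails give the LIS length; then backtrack through the dp parents:
6 → extends → [6]
12 → extends → [6, 12]
8 → replaces 12 → [6, 8]
15 → extends → [6, 8, 15]
10 → replaces 15 → [6, 8, 10]
16 → extends → [6, 8, 10, 16]
14 → replaces 16 → [6, 8, 10, 14]
12 → replaces 14 → [6, 8, 10, 12]
17 → extends → [6, 8, 10, 12, 17]
14 → replaces 17 → [6, 8, 10, 12, 14]
18 → extends → [6, 8, 10, 12, 14, 18]
16 → replaces 18 → [6, 8, 10, 12, 14, 16]
Length 6; one witness is 6, 12, 15, 16, 17, 18.

6, 12, 15, 16, 17, 18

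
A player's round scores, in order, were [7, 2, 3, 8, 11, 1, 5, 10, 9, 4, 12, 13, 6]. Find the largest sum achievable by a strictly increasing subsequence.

51

Let S[i] be the best sum of a strictly increasing subsequence ending at i:
i:      1  2  3  4  5  6  7  8  9 10 11 12 13
a[i]:   7  2  3  8 11  1  5 10  9  4 12 13  6
S:      7  2  5 15 26  1 10 25 24  9 38 51 16
Maximum is 51 (e.g. 7 + 8 + 11 + 12 + 13).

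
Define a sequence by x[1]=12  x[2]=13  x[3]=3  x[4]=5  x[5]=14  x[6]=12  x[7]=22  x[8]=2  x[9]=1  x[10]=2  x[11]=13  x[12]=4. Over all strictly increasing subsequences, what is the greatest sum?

Let S[i] be the best sum of a strictly increasing subsequence ending at i:
i:      1  2  3  4  5  6  7  8  9 10 11 12
x[i]:  12 13  3  5 14 12 22  2  1  2 13  4
S:     12 25  3  8 39 20 61  2  1  3 33  7
Maximum is 61 (e.g. 12 + 13 + 14 + 22).

61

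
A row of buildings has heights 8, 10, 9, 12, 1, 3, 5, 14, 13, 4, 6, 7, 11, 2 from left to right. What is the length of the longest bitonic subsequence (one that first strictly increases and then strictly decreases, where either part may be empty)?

7

inc[i] = longest strictly increasing subsequence ending at i; dec[i] = longest strictly decreasing subsequence starting at i:
i:      1  2  3  4  5  6  7  8  9 10 11 12 13 14
a[i]:   8 10  9 12  1  3  5 14 13  4  6  7 11  2
inc:    1  2  2  3  1  2  3  4  4  3  4  5  6  2
dec:    4  5  4  4  1  2  3  4  3  2  2  2  2  1
Best peak at i=8 (value 14): inc=4, dec=4, length 4+4−1 = 7.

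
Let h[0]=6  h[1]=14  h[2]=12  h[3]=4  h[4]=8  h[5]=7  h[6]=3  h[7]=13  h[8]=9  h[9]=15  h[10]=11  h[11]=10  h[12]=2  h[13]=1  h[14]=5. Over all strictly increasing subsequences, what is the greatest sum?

46

Let S[i] be the best sum of a strictly increasing subsequence ending at i:
i:      0  1  2  3  4  5  6  7  8  9 10 11 12 13 14
h[i]:   6 14 12  4  8  7  3 13  9 15 11 10  2  1  5
S:      6 20 18  4 14 13  3 31 23 46 34 33  2  1  9
Maximum is 46 (e.g. 6 + 12 + 13 + 15).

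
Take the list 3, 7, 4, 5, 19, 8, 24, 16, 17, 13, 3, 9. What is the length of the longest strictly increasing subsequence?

6

Track the smallest tail for each achievable length (strict):
3 → extends → [3]
7 → extends → [3, 7]
4 → replaces 7 → [3, 4]
5 → extends → [3, 4, 5]
19 → extends → [3, 4, 5, 19]
8 → replaces 19 → [3, 4, 5, 8]
24 → extends → [3, 4, 5, 8, 24]
16 → replaces 24 → [3, 4, 5, 8, 16]
17 → extends → [3, 4, 5, 8, 16, 17]
13 → replaces 16 → [3, 4, 5, 8, 13, 17]
3 → already a tail → [3, 4, 5, 8, 13, 17]
9 → replaces 13 → [3, 4, 5, 8, 9, 17]
Six tails, so the longest strictly increasing subsequence has length 6 (e.g. 3, 4, 5, 8, 16, 17).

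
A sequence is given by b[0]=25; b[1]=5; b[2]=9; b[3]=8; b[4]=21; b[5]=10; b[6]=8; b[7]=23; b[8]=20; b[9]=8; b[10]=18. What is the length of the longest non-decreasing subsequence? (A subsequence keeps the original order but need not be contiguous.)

5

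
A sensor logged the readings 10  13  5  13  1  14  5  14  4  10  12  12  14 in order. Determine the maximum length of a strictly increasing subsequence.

5

Track the smallest tail for each achievable length (strict):
10 → extends → [10]
13 → extends → [10, 13]
5 → replaces 10 → [5, 13]
13 → already a tail → [5, 13]
1 → replaces 5 → [1, 13]
14 → extends → [1, 13, 14]
5 → replaces 13 → [1, 5, 14]
14 → already a tail → [1, 5, 14]
4 → replaces 5 → [1, 4, 14]
10 → replaces 14 → [1, 4, 10]
12 → extends → [1, 4, 10, 12]
12 → already a tail → [1, 4, 10, 12]
14 → extends → [1, 4, 10, 12, 14]
Five tails, so the longest strictly increasing subsequence has length 5 (e.g. 1, 5, 10, 12, 14).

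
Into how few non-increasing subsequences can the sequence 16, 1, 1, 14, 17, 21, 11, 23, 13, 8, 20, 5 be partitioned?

5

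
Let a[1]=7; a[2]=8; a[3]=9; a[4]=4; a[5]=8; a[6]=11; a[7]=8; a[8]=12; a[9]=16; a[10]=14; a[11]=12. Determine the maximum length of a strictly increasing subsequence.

6

Track the smallest tail for each achievable length (strict):
7 → extends → [7]
8 → extends → [7, 8]
9 → extends → [7, 8, 9]
4 → replaces 7 → [4, 8, 9]
8 → already a tail → [4, 8, 9]
11 → extends → [4, 8, 9, 11]
8 → already a tail → [4, 8, 9, 11]
12 → extends → [4, 8, 9, 11, 12]
16 → extends → [4, 8, 9, 11, 12, 16]
14 → replaces 16 → [4, 8, 9, 11, 12, 14]
12 → already a tail → [4, 8, 9, 11, 12, 14]
Six tails, so the longest strictly increasing subsequence has length 6 (e.g. 7, 8, 9, 11, 12, 16).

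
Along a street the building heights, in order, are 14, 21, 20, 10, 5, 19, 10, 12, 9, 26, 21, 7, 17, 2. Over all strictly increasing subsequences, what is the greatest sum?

61

Let S[i] be the best sum of a strictly increasing subsequence ending at i:
i:      1  2  3  4  5  6  7  8  9 10 11 12 13 14
a[i]:  14 21 20 10  5 19 10 12  9 26 21  7 17  2
S:     14 35 34 10  5 33 15 27 14 61 55 12 44  2
Maximum is 61 (e.g. 14 + 21 + 26).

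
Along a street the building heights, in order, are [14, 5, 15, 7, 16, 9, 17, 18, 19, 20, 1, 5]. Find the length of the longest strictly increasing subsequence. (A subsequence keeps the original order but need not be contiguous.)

7

Let dp[i] be the length of the longest such subsequence ending at index i:
i:      1  2  3  4  5  6  7  8  9 10 11 12
a[i]:  14  5 15  7 16  9 17 18 19 20  1  5
dp:     1  1  2  2  3  3  4  5  6  7  1  2
Maximum dp value is 7.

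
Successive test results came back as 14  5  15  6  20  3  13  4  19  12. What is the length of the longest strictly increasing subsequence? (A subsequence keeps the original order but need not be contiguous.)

Track the smallest tail for each achievable length (strict):
14 → extends → [14]
5 → replaces 14 → [5]
15 → extends → [5, 15]
6 → replaces 15 → [5, 6]
20 → extends → [5, 6, 20]
3 → replaces 5 → [3, 6, 20]
13 → replaces 20 → [3, 6, 13]
4 → replaces 6 → [3, 4, 13]
19 → extends → [3, 4, 13, 19]
12 → replaces 13 → [3, 4, 12, 19]
Four tails, so the longest strictly increasing subsequence has length 4 (e.g. 5, 6, 13, 19).

4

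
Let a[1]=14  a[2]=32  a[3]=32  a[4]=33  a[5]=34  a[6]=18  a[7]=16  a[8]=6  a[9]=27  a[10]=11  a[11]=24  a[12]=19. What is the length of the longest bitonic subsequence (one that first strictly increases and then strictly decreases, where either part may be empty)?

7

inc[i] = longest strictly increasing subsequence ending at i; dec[i] = longest strictly decreasing subsequence starting at i:
i:      1  2  3  4  5  6  7  8  9 10 11 12
a[i]:  14 32 32 33 34 18 16  6 27 11 24 19
inc:    1  2  2  3  4  2  2  1  3  2  3  3
dec:    2  4  4  4  4  3  2  1  3  1  2  1
Best peak at i=5 (value 34): inc=4, dec=4, length 4+4−1 = 7.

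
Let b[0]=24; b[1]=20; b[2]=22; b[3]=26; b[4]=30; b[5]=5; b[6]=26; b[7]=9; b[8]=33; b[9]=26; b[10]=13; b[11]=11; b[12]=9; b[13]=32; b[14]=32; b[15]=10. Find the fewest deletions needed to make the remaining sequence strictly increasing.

11

Fewest deletions = n − (longest strictly increasing subsequence).
i:      0  1  2  3  4  5  6  7  8  9 10 11 12 13 14 15
b[i]:  24 20 22 26 30  5 26  9 33 26 13 11  9 32 32 10
dp:     1  1  2  3  4  1  3  2  5  3  3  3  2  5  5  3
max dp = 5, so deletions = 16 − 5 = 11.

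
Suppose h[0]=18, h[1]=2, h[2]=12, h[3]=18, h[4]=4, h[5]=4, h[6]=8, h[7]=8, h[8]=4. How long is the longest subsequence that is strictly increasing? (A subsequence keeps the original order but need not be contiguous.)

Let dp[i] be the length of the longest such subsequence ending at index i:
i:      0  1  2  3  4  5  6  7  8
h[i]:  18  2 12 18  4  4  8  8  4
dp:     1  1  2  3  2  2  3  3  2
Maximum dp value is 3.

3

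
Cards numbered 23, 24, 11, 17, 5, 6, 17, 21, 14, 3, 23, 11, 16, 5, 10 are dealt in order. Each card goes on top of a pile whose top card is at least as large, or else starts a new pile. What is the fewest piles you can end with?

Place each on the leftmost legal pile:
23 → new pile 1 (tops now [23])
24 → new pile 2 (tops now [23, 24])
11 → pile 1 (tops now [11, 24])
17 → pile 2 (tops now [11, 17])
5 → pile 1 (tops now [5, 17])
6 → pile 2 (tops now [5, 6])
17 → new pile 3 (tops now [5, 6, 17])
21 → new pile 4 (tops now [5, 6, 17, 21])
14 → pile 3 (tops now [5, 6, 14, 21])
3 → pile 1 (tops now [3, 6, 14, 21])
23 → new pile 5 (tops now [3, 6, 14, 21, 23])
11 → pile 3 (tops now [3, 6, 11, 21, 23])
16 → pile 4 (tops now [3, 6, 11, 16, 23])
5 → pile 2 (tops now [3, 5, 11, 16, 23])
10 → pile 3 (tops now [3, 5, 10, 16, 23])
Five piles.

5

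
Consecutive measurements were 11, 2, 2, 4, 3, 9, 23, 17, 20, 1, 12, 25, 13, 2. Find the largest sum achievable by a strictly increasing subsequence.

77

Let S[i] be the best sum of a strictly increasing subsequence ending at i:
i:      1  2  3  4  5  6  7  8  9 10 11 12 13 14
a[i]:  11  2  2  4  3  9 23 17 20  1 12 25 13  2
S:     11  2  2  6  5 15 38 32 52  1 27 77 40  3
Maximum is 77 (e.g. 2 + 4 + 9 + 17 + 20 + 25).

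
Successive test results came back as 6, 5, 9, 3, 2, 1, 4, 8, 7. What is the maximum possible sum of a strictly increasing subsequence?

15

Let S[i] be the best sum of a strictly increasing subsequence ending at i:
i:      1  2  3  4  5  6  7  8  9
a[i]:   6  5  9  3  2  1  4  8  7
S:      6  5 15  3  2  1  7 15 14
Maximum is 15 (e.g. 6 + 9).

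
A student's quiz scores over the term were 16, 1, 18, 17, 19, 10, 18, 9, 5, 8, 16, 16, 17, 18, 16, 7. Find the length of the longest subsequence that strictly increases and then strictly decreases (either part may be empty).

8

inc[i] = longest strictly increasing subsequence ending at i; dec[i] = longest strictly decreasing subsequence starting at i:
i:      1  2  3  4  5  6  7  8  9 10 11 12 13 14 15 16
a[i]:  16  1 18 17 19 10 18  9  5  8 16 16 17 18 16  7
inc:    1  1  2  2  3  2  3  2  2  3  4  4  5  6  4  3
dec:    5  1  6  5  5  4  4  3  1  2  2  2  3  3  2  1
Best peak at i=14 (value 18): inc=6, dec=3, length 6+3−1 = 8.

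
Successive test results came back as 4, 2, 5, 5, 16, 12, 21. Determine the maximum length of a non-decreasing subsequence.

5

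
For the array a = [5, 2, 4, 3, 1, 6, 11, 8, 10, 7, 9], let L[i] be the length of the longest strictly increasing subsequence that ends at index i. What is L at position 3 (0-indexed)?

2

dp[i] = 1 + max{dp[j] : j<i, a[j]<a[i]} (or 1 if no such j):
i:      0  1  2  3  4  5  6  7  8  9 10
a[i]:   5  2  4  3  1  6 11  8 10  7  9
dp:     1  1  2  2  1  3  4  4  5  4  5
At index 3 the value is 2.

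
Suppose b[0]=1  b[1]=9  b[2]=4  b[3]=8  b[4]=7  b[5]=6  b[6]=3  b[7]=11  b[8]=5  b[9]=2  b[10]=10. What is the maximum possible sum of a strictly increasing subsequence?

24

Let S[i] be the best sum of a strictly increasing subsequence ending at i:
i:      0  1  2  3  4  5  6  7  8  9 10
b[i]:   1  9  4  8  7  6  3 11  5  2 10
S:      1 10  5 13 12 11  4 24 10  3 23
Maximum is 24 (e.g. 1 + 4 + 8 + 11).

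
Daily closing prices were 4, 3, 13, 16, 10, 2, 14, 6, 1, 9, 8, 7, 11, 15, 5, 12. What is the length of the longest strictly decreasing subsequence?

Negate each value so 'decreasing' becomes 'increasing', then run patience tails on the negated sequence:
-4 → extends → [-4]
-3 → extends → [-4, -3]
-13 → replaces -4 → [-13, -3]
-16 → replaces -13 → [-16, -3]
-10 → replaces -3 → [-16, -10]
-2 → extends → [-16, -10, -2]
-14 → replaces -10 → [-16, -14, -2]
-6 → replaces -2 → [-16, -14, -6]
-1 → extends → [-16, -14, -6, -1]
-9 → replaces -6 → [-16, -14, -9, -1]
-8 → replaces -1 → [-16, -14, -9, -8]
-7 → extends → [-16, -14, -9, -8, -7]
-11 → replaces -9 → [-16, -14, -11, -8, -7]
-15 → replaces -14 → [-16, -15, -11, -8, -7]
-5 → extends → [-16, -15, -11, -8, -7, -5]
-12 → replaces -11 → [-16, -15, -12, -8, -7, -5]
Six tails, so the longest strictly decreasing subsequence of the original has length 6.

6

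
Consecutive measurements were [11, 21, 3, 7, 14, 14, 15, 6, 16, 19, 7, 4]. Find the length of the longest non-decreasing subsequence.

7

Let dp[i] be the length of the longest such subsequence ending at index i:
i:      1  2  3  4  5  6  7  8  9 10 11 12
a[i]:  11 21  3  7 14 14 15  6 16 19  7  4
dp:     1  2  1  2  3  4  5  2  6  7  3  2
Maximum dp value is 7.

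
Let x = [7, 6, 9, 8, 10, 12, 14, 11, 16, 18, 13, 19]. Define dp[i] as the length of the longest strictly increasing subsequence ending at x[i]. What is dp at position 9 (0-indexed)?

dp[i] = 1 + max{dp[j] : j<i, x[j]<x[i]} (or 1 if no such j):
i:      0  1  2  3  4  5  6  7  8  9 10 11
x[i]:   7  6  9  8 10 12 14 11 16 18 13 19
dp:     1  1  2  2  3  4  5  4  6  7  5  8
At index 9 the value is 7.

7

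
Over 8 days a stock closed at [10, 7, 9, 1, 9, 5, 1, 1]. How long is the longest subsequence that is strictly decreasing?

Let dp[i] be the longest strictly decreasing subsequence ending at i:
i:      1  2  3  4  5  6  7  8
a[i]:  10  7  9  1  9  5  1  1
dp:     1  2  2  3  2  3  4  4
Maximum is 4.

4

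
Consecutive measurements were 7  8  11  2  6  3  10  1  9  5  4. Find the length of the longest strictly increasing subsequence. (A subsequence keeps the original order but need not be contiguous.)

Track the smallest tail for each achievable length (strict):
7 → extends → [7]
8 → extends → [7, 8]
11 → extends → [7, 8, 11]
2 → replaces 7 → [2, 8, 11]
6 → replaces 8 → [2, 6, 11]
3 → replaces 6 → [2, 3, 11]
10 → replaces 11 → [2, 3, 10]
1 → replaces 2 → [1, 3, 10]
9 → replaces 10 → [1, 3, 9]
5 → replaces 9 → [1, 3, 5]
4 → replaces 5 → [1, 3, 4]
Three tails, so the longest strictly increasing subsequence has length 3 (e.g. 7, 8, 11).

3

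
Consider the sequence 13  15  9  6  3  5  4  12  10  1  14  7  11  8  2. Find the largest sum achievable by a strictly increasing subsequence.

35

Let S[i] be the best sum of a strictly increasing subsequence ending at i:
i:      1  2  3  4  5  6  7  8  9 10 11 12 13 14 15
a[i]:  13 15  9  6  3  5  4 12 10  1 14  7 11  8  2
S:     13 28  9  6  3  8  7 21 19  1 35 15 30 23  3
Maximum is 35 (e.g. 9 + 12 + 14).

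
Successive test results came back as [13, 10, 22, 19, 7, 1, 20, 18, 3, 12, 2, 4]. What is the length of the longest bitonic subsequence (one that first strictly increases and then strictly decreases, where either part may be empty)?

inc[i] = longest strictly increasing subsequence ending at i; dec[i] = longest strictly decreasing subsequence starting at i:
i:      1  2  3  4  5  6  7  8  9 10 11 12
a[i]:  13 10 22 19  7  1 20 18  3 12  2  4
inc:    1  1  2  2  1  1  3  2  2  3  2  3
dec:    5  4  5  4  3  1  4  3  2  2  1  1
Best peak at i=3 (value 22): inc=2, dec=5, length 2+5−1 = 6.

6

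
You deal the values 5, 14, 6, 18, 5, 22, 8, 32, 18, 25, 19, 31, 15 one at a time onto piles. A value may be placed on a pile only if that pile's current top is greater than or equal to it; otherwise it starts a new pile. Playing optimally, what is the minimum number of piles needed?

6

Place each on the leftmost legal pile:
5 → new pile 1 (tops now [5])
14 → new pile 2 (tops now [5, 14])
6 → pile 2 (tops now [5, 6])
18 → new pile 3 (tops now [5, 6, 18])
5 → pile 1 (tops now [5, 6, 18])
22 → new pile 4 (tops now [5, 6, 18, 22])
8 → pile 3 (tops now [5, 6, 8, 22])
32 → new pile 5 (tops now [5, 6, 8, 22, 32])
18 → pile 4 (tops now [5, 6, 8, 18, 32])
25 → pile 5 (tops now [5, 6, 8, 18, 25])
19 → pile 5 (tops now [5, 6, 8, 18, 19])
31 → new pile 6 (tops now [5, 6, 8, 18, 19, 31])
15 → pile 4 (tops now [5, 6, 8, 15, 19, 31])
Six piles.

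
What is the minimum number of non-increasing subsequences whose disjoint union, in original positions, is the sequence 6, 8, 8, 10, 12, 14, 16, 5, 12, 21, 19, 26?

8

Place each on the leftmost legal pile:
6 → new pile 1 (tops now [6])
8 → new pile 2 (tops now [6, 8])
8 → pile 2 (tops now [6, 8])
10 → new pile 3 (tops now [6, 8, 10])
12 → new pile 4 (tops now [6, 8, 10, 12])
14 → new pile 5 (tops now [6, 8, 10, 12, 14])
16 → new pile 6 (tops now [6, 8, 10, 12, 14, 16])
5 → pile 1 (tops now [5, 8, 10, 12, 14, 16])
12 → pile 4 (tops now [5, 8, 10, 12, 14, 16])
21 → new pile 7 (tops now [5, 8, 10, 12, 14, 16, 21])
19 → pile 7 (tops now [5, 8, 10, 12, 14, 16, 19])
26 → new pile 8 (tops now [5, 8, 10, 12, 14, 16, 19, 26])
Eight piles.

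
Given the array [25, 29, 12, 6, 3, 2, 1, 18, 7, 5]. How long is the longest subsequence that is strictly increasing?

2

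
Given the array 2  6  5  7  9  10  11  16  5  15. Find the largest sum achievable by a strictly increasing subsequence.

61

Let S[i] be the best sum of a strictly increasing subsequence ending at i:
i:      1  2  3  4  5  6  7  8  9 10
a[i]:   2  6  5  7  9 10 11 16  5 15
S:      2  8  7 15 24 34 45 61  7 60
Maximum is 61 (e.g. 2 + 6 + 7 + 9 + 10 + 11 + 16).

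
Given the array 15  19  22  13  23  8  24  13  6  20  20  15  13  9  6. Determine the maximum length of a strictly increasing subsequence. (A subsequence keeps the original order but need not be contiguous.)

5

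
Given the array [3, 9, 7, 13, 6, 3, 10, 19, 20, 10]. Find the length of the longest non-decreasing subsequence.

5

Let dp[i] be the length of the longest such subsequence ending at index i:
i:      1  2  3  4  5  6  7  8  9 10
a[i]:   3  9  7 13  6  3 10 19 20 10
dp:     1  2  2  3  2  2  3  4  5  4
Maximum dp value is 5.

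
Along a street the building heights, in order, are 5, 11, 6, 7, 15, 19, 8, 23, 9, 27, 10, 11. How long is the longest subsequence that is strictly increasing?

Let dp[i] be the length of the longest such subsequence ending at index i:
i:      1  2  3  4  5  6  7  8  9 10 11 12
a[i]:   5 11  6  7 15 19  8 23  9 27 10 11
dp:     1  2  2  3  4  5  4  6  5  7  6  7
Maximum dp value is 7.

7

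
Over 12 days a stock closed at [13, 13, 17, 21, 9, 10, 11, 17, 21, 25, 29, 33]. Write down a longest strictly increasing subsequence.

9, 10, 11, 17, 21, 25, 29, 33

Patience tails give the LIS length; then backtrack through the dp parents:
13 → extends → [13]
13 → already a tail → [13]
17 → extends → [13, 17]
21 → extends → [13, 17, 21]
9 → replaces 13 → [9, 17, 21]
10 → replaces 17 → [9, 10, 21]
11 → replaces 21 → [9, 10, 11]
17 → extends → [9, 10, 11, 17]
21 → extends → [9, 10, 11, 17, 21]
25 → extends → [9, 10, 11, 17, 21, 25]
29 → extends → [9, 10, 11, 17, 21, 25, 29]
33 → extends → [9, 10, 11, 17, 21, 25, 29, 33]
Length 8; one witness is 9, 10, 11, 17, 21, 25, 29, 33.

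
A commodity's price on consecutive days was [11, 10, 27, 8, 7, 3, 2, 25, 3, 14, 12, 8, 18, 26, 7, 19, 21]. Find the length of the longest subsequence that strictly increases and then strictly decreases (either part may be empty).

7

inc[i] = longest strictly increasing subsequence ending at i; dec[i] = longest strictly decreasing subsequence starting at i:
i:      1  2  3  4  5  6  7  8  9 10 11 12 13 14 15 16 17
a[i]:  11 10 27  8  7  3  2 25  3 14 12  8 18 26  7 19 21
inc:    1  1  2  1  1  1  1  2  2  3  3  3  4  5  3  5  6
dec:    6  5  6  4  3  2  1  5  1  4  3  2  2  2  1  1  1
Best peak at i=3 (value 27): inc=2, dec=6, length 2+6−1 = 7.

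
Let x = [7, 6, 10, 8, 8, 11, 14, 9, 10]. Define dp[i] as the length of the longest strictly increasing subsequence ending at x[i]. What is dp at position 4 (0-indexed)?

2

dp[i] = 1 + max{dp[j] : j<i, x[j]<x[i]} (or 1 if no such j):
i:      0  1  2  3  4  5  6  7  8
x[i]:   7  6 10  8  8 11 14  9 10
dp:     1  1  2  2  2  3  4  3  4
At index 4 the value is 2.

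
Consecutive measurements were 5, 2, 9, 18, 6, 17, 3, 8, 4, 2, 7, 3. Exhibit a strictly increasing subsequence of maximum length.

Patience tails give the LIS length; then backtrack through the dp parents:
5 → extends → [5]
2 → replaces 5 → [2]
9 → extends → [2, 9]
18 → extends → [2, 9, 18]
6 → replaces 9 → [2, 6, 18]
17 → replaces 18 → [2, 6, 17]
3 → replaces 6 → [2, 3, 17]
8 → replaces 17 → [2, 3, 8]
4 → replaces 8 → [2, 3, 4]
2 → already a tail → [2, 3, 4]
7 → extends → [2, 3, 4, 7]
3 → already a tail → [2, 3, 4, 7]
Length 4; one witness is 2, 3, 4, 7.

2, 3, 4, 7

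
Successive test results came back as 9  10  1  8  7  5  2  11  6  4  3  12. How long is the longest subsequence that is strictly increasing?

Track the smallest tail for each achievable length (strict):
9 → extends → [9]
10 → extends → [9, 10]
1 → replaces 9 → [1, 10]
8 → replaces 10 → [1, 8]
7 → replaces 8 → [1, 7]
5 → replaces 7 → [1, 5]
2 → replaces 5 → [1, 2]
11 → extends → [1, 2, 11]
6 → replaces 11 → [1, 2, 6]
4 → replaces 6 → [1, 2, 4]
3 → replaces 4 → [1, 2, 3]
12 → extends → [1, 2, 3, 12]
Four tails, so the longest strictly increasing subsequence has length 4 (e.g. 9, 10, 11, 12).

4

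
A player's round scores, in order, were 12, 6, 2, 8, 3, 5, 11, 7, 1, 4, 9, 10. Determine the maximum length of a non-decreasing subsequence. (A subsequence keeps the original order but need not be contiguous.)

Track the smallest tail for each achievable length (allowing ties):
12 → extends → [12]
6 → replaces 12 → [6]
2 → replaces 6 → [2]
8 → extends → [2, 8]
3 → replaces 8 → [2, 3]
5 → extends → [2, 3, 5]
11 → extends → [2, 3, 5, 11]
7 → replaces 11 → [2, 3, 5, 7]
1 → replaces 2 → [1, 3, 5, 7]
4 → replaces 5 → [1, 3, 4, 7]
9 → extends → [1, 3, 4, 7, 9]
10 → extends → [1, 3, 4, 7, 9, 10]
Six tails, so the longest non-decreasing subsequence has length 6 (e.g. 2, 3, 5, 7, 9, 10).

6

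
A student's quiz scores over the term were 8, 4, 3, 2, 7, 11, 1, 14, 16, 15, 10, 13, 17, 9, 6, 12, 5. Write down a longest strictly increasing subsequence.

4, 7, 11, 14, 16, 17

Patience tails give the LIS length; then backtrack through the dp parents:
8 → extends → [8]
4 → replaces 8 → [4]
3 → replaces 4 → [3]
2 → replaces 3 → [2]
7 → extends → [2, 7]
11 → extends → [2, 7, 11]
1 → replaces 2 → [1, 7, 11]
14 → extends → [1, 7, 11, 14]
16 → extends → [1, 7, 11, 14, 16]
15 → replaces 16 → [1, 7, 11, 14, 15]
10 → replaces 11 → [1, 7, 10, 14, 15]
13 → replaces 14 → [1, 7, 10, 13, 15]
17 → extends → [1, 7, 10, 13, 15, 17]
9 → replaces 10 → [1, 7, 9, 13, 15, 17]
6 → replaces 7 → [1, 6, 9, 13, 15, 17]
12 → replaces 13 → [1, 6, 9, 12, 15, 17]
5 → replaces 6 → [1, 5, 9, 12, 15, 17]
Length 6; one witness is 4, 7, 11, 14, 16, 17.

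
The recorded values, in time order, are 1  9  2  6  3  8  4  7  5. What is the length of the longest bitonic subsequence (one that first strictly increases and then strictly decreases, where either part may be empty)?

inc[i] = longest strictly increasing subsequence ending at i; dec[i] = longest strictly decreasing subsequence starting at i:
i:     1 2 3 4 5 6 7 8 9
a[i]:  1 9 2 6 3 8 4 7 5
inc:   1 2 2 3 3 4 4 5 5
dec:   1 4 1 2 1 3 1 2 1
Best peak at i=6 (value 8): inc=4, dec=3, length 4+3−1 = 6.

6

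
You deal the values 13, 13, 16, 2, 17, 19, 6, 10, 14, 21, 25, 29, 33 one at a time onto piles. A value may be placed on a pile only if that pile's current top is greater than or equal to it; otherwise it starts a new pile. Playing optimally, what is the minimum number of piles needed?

8

Place each on the leftmost legal pile:
13 → new pile 1 (tops now [13])
13 → pile 1 (tops now [13])
16 → new pile 2 (tops now [13, 16])
2 → pile 1 (tops now [2, 16])
17 → new pile 3 (tops now [2, 16, 17])
19 → new pile 4 (tops now [2, 16, 17, 19])
6 → pile 2 (tops now [2, 6, 17, 19])
10 → pile 3 (tops now [2, 6, 10, 19])
14 → pile 4 (tops now [2, 6, 10, 14])
21 → new pile 5 (tops now [2, 6, 10, 14, 21])
25 → new pile 6 (tops now [2, 6, 10, 14, 21, 25])
29 → new pile 7 (tops now [2, 6, 10, 14, 21, 25, 29])
33 → new pile 8 (tops now [2, 6, 10, 14, 21, 25, 29, 33])
Eight piles.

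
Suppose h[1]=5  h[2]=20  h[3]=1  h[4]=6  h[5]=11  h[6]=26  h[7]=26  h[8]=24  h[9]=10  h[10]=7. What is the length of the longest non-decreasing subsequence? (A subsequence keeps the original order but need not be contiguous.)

5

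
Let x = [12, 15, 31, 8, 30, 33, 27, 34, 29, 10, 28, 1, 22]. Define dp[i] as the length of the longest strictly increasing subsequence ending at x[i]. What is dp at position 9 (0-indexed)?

2

dp[i] = 1 + max{dp[j] : j<i, x[j]<x[i]} (or 1 if no such j):
i:      0  1  2  3  4  5  6  7  8  9 10 11 12
x[i]:  12 15 31  8 30 33 27 34 29 10 28  1 22
dp:     1  2  3  1  3  4  3  5  4  2  4  1  3
At index 9 the value is 2.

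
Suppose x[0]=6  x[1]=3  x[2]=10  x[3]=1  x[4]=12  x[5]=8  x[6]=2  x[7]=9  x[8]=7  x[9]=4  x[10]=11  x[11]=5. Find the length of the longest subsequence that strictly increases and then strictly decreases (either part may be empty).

6

inc[i] = longest strictly increasing subsequence ending at i; dec[i] = longest strictly decreasing subsequence starting at i:
i:      0  1  2  3  4  5  6  7  8  9 10 11
x[i]:   6  3 10  1 12  8  2  9  7  4 11  5
inc:    1  1  2  1  3  2  2  3  3  3  4  4
dec:    3  2  4  1  4  3  1  3  2  1  2  1
Best peak at i=4 (value 12): inc=3, dec=4, length 3+4−1 = 6.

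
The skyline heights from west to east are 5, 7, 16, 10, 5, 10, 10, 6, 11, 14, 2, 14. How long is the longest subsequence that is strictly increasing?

Track the smallest tail for each achievable length (strict):
5 → extends → [5]
7 → extends → [5, 7]
16 → extends → [5, 7, 16]
10 → replaces 16 → [5, 7, 10]
5 → already a tail → [5, 7, 10]
10 → already a tail → [5, 7, 10]
10 → already a tail → [5, 7, 10]
6 → replaces 7 → [5, 6, 10]
11 → extends → [5, 6, 10, 11]
14 → extends → [5, 6, 10, 11, 14]
2 → replaces 5 → [2, 6, 10, 11, 14]
14 → already a tail → [2, 6, 10, 11, 14]
Five tails, so the longest strictly increasing subsequence has length 5 (e.g. 5, 7, 10, 11, 14).

5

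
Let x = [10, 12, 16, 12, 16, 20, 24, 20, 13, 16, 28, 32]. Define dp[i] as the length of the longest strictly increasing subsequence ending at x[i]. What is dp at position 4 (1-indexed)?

dp[i] = 1 + max{dp[j] : j<i, x[j]<x[i]} (or 1 if no such j):
i:      1  2  3  4  5  6  7  8  9 10 11 12
x[i]:  10 12 16 12 16 20 24 20 13 16 28 32
dp:     1  2  3  2  3  4  5  4  3  4  6  7
At index 4 the value is 2.

2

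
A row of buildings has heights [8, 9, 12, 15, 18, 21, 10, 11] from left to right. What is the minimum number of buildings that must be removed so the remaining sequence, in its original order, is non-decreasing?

Fewest deletions = n − (longest non-decreasing subsequence).
Patience tails:
8 → extends → [8]
9 → extends → [8, 9]
12 → extends → [8, 9, 12]
15 → extends → [8, 9, 12, 15]
18 → extends → [8, 9, 12, 15, 18]
21 → extends → [8, 9, 12, 15, 18, 21]
10 → replaces 12 → [8, 9, 10, 15, 18, 21]
11 → replaces 15 → [8, 9, 10, 11, 18, 21]
Longest non-decreasing subsequence has length 6, so deletions = 8 − 6 = 2.

2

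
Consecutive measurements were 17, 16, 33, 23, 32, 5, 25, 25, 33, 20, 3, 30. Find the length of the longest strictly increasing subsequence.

4

Let dp[i] be the length of the longest such subsequence ending at index i:
i:      1  2  3  4  5  6  7  8  9 10 11 12
a[i]:  17 16 33 23 32  5 25 25 33 20  3 30
dp:     1  1  2  2  3  1  3  3  4  2  1  4
Maximum dp value is 4.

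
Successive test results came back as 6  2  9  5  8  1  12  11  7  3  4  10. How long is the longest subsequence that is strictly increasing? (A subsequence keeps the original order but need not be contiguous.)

Let dp[i] be the length of the longest such subsequence ending at index i:
i:      1  2  3  4  5  6  7  8  9 10 11 12
a[i]:   6  2  9  5  8  1 12 11  7  3  4 10
dp:     1  1  2  2  3  1  4  4  3  2  3  4
Maximum dp value is 4.

4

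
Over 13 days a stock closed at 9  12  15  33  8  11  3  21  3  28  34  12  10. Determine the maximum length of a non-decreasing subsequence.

Track the smallest tail for each achievable length (allowing ties):
9 → extends → [9]
12 → extends → [9, 12]
15 → extends → [9, 12, 15]
33 → extends → [9, 12, 15, 33]
8 → replaces 9 → [8, 12, 15, 33]
11 → replaces 12 → [8, 11, 15, 33]
3 → replaces 8 → [3, 11, 15, 33]
21 → replaces 33 → [3, 11, 15, 21]
3 → replaces 11 → [3, 3, 15, 21]
28 → extends → [3, 3, 15, 21, 28]
34 → extends → [3, 3, 15, 21, 28, 34]
12 → replaces 15 → [3, 3, 12, 21, 28, 34]
10 → replaces 12 → [3, 3, 10, 21, 28, 34]
Six tails, so the longest non-decreasing subsequence has length 6 (e.g. 9, 12, 15, 21, 28, 34).

6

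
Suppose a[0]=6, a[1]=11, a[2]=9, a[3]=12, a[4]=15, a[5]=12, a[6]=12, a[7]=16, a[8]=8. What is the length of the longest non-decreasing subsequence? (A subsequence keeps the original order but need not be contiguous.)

Track the smallest tail for each achievable length (allowing ties):
6 → extends → [6]
11 → extends → [6, 11]
9 → replaces 11 → [6, 9]
12 → extends → [6, 9, 12]
15 → extends → [6, 9, 12, 15]
12 → replaces 15 → [6, 9, 12, 12]
12 → extends → [6, 9, 12, 12, 12]
16 → extends → [6, 9, 12, 12, 12, 16]
8 → replaces 9 → [6, 8, 12, 12, 12, 16]
Six tails, so the longest non-decreasing subsequence has length 6 (e.g. 6, 11, 12, 12, 12, 16).

6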